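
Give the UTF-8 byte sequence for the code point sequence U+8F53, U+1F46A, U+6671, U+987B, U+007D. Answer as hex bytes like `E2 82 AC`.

U+8F53: 3-byte form → E8 BD 93.
U+1F46A: 4-byte form → F0 9F 91 AA.
U+6671: 3-byte form → E6 99 B1.
U+987B: 3-byte form → E9 A1 BB.
U+007D: 1-byte form → 7D.
Concatenated (14 bytes): E8 BD 93 F0 9F 91 AA E6 99 B1 E9 A1 BB 7D.

E8 BD 93 F0 9F 91 AA E6 99 B1 E9 A1 BB 7D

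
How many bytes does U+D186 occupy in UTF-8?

U+D186 = 0xD186. UTF-8 uses 1 byte below 0x80, 2 below 0x800, 3 below 0x10000, 4 up to 0x10FFFF. 0xD186 is in U+0800–U+FFFF → 3 bytes.

3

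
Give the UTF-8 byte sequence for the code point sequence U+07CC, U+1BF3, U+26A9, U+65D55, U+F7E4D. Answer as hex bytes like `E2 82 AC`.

U+07CC: 2-byte form → DF 8C.
U+1BF3: 3-byte form → E1 AF B3.
U+26A9: 3-byte form → E2 9A A9.
U+65D55: 4-byte form → F1 A5 B5 95.
U+F7E4D: 4-byte form → F3 B7 B9 8D.
Concatenated (16 bytes): DF 8C E1 AF B3 E2 9A A9 F1 A5 B5 95 F3 B7 B9 8D.

DF 8C E1 AF B3 E2 9A A9 F1 A5 B5 95 F3 B7 B9 8D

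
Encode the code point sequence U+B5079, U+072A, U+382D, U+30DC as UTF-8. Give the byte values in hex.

U+B5079: 4-byte form → F2 B5 81 B9.
U+072A: 2-byte form → DC AA.
U+382D: 3-byte form → E3 A0 AD.
U+30DC: 3-byte form → E3 83 9C.
Concatenated (12 bytes): F2 B5 81 B9 DC AA E3 A0 AD E3 83 9C.

F2 B5 81 B9 DC AA E3 A0 AD E3 83 9C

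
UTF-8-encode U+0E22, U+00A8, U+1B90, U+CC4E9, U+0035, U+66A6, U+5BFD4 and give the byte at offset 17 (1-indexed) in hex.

0xF1

1-indexed offset 17 is 0-indexed offset 16.
U+0E22 → 3-byte form E0 B8 A2 at offsets 0–2.
U+00A8 → 2-byte form C2 A8 at offsets 3–4.
U+1B90 → 3-byte form E1 AE 90 at offsets 5–7.
U+CC4E9 → 4-byte form F3 8C 93 A9 at offsets 8–11.
U+0035 → 1-byte form 35 at offsets 12–12.
U+66A6 → 3-byte form E6 9A A6 at offsets 13–15.
U+5BFD4 → 4-byte form F1 9B BF 94 at offsets 16–19.
Offset 16 falls in char 7's range; it's byte 1 of F1 9B BF 94 = 0xF1.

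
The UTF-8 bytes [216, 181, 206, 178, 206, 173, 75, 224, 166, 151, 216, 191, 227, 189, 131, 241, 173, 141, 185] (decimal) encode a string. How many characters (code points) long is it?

8

Byte at offset 0: 0xD8 = 11011000 → 2-byte char (#1). Advance 2.
Byte at offset 2: 0xCE = 11001110 → 2-byte char (#2). Advance 2.
Byte at offset 4: 0xCE = 11001110 → 2-byte char (#3). Advance 2.
Byte at offset 6: 0x4B = 01001011 → 1-byte char (#4). Advance 1.
Byte at offset 7: 0xE0 = 11100000 → 3-byte char (#5). Advance 3.
Byte at offset 10: 0xD8 = 11011000 → 2-byte char (#6). Advance 2.
Byte at offset 12: 0xE3 = 11100011 → 3-byte char (#7). Advance 3.
Byte at offset 15: 0xF1 = 11110001 → 4-byte char (#8). Advance 4.
Reached end at offset 19 after 8 code points.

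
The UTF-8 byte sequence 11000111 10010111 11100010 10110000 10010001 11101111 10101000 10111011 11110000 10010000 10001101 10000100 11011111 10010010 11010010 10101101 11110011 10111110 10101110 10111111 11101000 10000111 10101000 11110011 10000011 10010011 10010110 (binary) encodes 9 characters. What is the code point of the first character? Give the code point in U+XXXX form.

Offset 0: leading byte 0xC7 = 11000111 → 2-byte char #1 = C7 97.
Leading byte 0xC7 = 11000111 matches 110xxxxx → 2-byte sequence.
Byte 1: 0xC7 = 11000111, payload 00111 (5 bits).
Byte 2: 0x97 = 10010111 (10xxxxxx ✓), payload 010111.
Concatenate: 00111010111 = 0x1D7 (11 bits → U+01D7).

U+01D7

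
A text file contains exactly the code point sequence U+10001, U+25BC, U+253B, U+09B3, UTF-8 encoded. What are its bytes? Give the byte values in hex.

U+10001: 4-byte form → F0 90 80 81.
U+25BC: 3-byte form → E2 96 BC.
U+253B: 3-byte form → E2 94 BB.
U+09B3: 3-byte form → E0 A6 B3.
Concatenated (13 bytes): F0 90 80 81 E2 96 BC E2 94 BB E0 A6 B3.

F0 90 80 81 E2 96 BC E2 94 BB E0 A6 B3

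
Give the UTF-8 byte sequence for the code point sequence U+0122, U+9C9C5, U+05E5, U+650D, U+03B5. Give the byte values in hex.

C4 A2 F2 9C A7 85 D7 A5 E6 94 8D CE B5

U+0122: 2-byte form → C4 A2.
U+9C9C5: 4-byte form → F2 9C A7 85.
U+05E5: 2-byte form → D7 A5.
U+650D: 3-byte form → E6 94 8D.
U+03B5: 2-byte form → CE B5.
Concatenated (13 bytes): C4 A2 F2 9C A7 85 D7 A5 E6 94 8D CE B5.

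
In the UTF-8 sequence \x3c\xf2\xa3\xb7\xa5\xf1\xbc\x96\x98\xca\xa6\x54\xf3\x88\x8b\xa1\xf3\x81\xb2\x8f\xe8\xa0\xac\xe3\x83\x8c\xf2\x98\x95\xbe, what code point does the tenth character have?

Offset 0: leading byte 0x3C = 00111100 → 1-byte char #1 = 3C.
Offset 1: leading byte 0xF2 = 11110010 → 4-byte char #2 = F2 A3 B7 A5.
Offset 5: leading byte 0xF1 = 11110001 → 4-byte char #3 = F1 BC 96 98.
Offset 9: leading byte 0xCA = 11001010 → 2-byte char #4 = CA A6.
Offset 11: leading byte 0x54 = 01010100 → 1-byte char #5 = 54.
Offset 12: leading byte 0xF3 = 11110011 → 4-byte char #6 = F3 88 8B A1.
Offset 16: leading byte 0xF3 = 11110011 → 4-byte char #7 = F3 81 B2 8F.
Offset 20: leading byte 0xE8 = 11101000 → 3-byte char #8 = E8 A0 AC.
Offset 23: leading byte 0xE3 = 11100011 → 3-byte char #9 = E3 83 8C.
Offset 26: leading byte 0xF2 = 11110010 → 4-byte char #10 = F2 98 95 BE.
Leading byte 0xF2 = 11110010 matches 11110xxx → 4-byte sequence.
Byte 1: 0xF2 = 11110010, payload 010 (3 bits).
Byte 2: 0x98 = 10011000 (10xxxxxx ✓), payload 011000.
Byte 3: 0x95 = 10010101 (10xxxxxx ✓), payload 010101.
Byte 4: 0xBE = 10111110 (10xxxxxx ✓), payload 111110.
Concatenate: 010011000010101111110 = 0x9857E (21 bits → U+9857E).

U+9857E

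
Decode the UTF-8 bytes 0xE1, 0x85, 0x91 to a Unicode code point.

U+1151

Leading byte 0xE1 = 11100001 matches 1110xxxx → 3-byte sequence.
Byte 1: 0xE1 = 11100001, payload 0001 (4 bits).
Byte 2: 0x85 = 10000101 (10xxxxxx ✓), payload 000101.
Byte 3: 0x91 = 10010001 (10xxxxxx ✓), payload 010001.
Concatenate: 0001000101010001 = 0x1151 (16 bits → U+1151).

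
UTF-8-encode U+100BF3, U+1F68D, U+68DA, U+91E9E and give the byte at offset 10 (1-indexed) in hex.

1-indexed offset 10 is 0-indexed offset 9.
U+100BF3 → 4-byte form F4 80 AF B3 at offsets 0–3.
U+1F68D → 4-byte form F0 9F 9A 8D at offsets 4–7.
U+68DA → 3-byte form E6 A3 9A at offsets 8–10.
Offset 9 falls in char 3's range; it's byte 2 of E6 A3 9A = 0xA3.

0xA3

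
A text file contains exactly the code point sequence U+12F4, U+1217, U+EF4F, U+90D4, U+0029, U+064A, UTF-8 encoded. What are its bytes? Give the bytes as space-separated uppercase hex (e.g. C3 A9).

E1 8B B4 E1 88 97 EE BD 8F E9 83 94 29 D9 8A

U+12F4: 3-byte form → E1 8B B4.
U+1217: 3-byte form → E1 88 97.
U+EF4F: 3-byte form → EE BD 8F.
U+90D4: 3-byte form → E9 83 94.
U+0029: 1-byte form → 29.
U+064A: 2-byte form → D9 8A.
Concatenated (15 bytes): E1 8B B4 E1 88 97 EE BD 8F E9 83 94 29 D9 8A.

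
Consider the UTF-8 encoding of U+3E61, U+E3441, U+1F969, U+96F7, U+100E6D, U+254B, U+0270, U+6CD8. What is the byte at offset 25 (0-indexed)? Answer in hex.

U+3E61 → 3-byte form E3 B9 A1 at offsets 0–2.
U+E3441 → 4-byte form F3 A3 91 81 at offsets 3–6.
U+1F969 → 4-byte form F0 9F A5 A9 at offsets 7–10.
U+96F7 → 3-byte form E9 9B B7 at offsets 11–13.
U+100E6D → 4-byte form F4 80 B9 AD at offsets 14–17.
U+254B → 3-byte form E2 95 8B at offsets 18–20.
U+0270 → 2-byte form C9 B0 at offsets 21–22.
U+6CD8 → 3-byte form E6 B3 98 at offsets 23–25.
Offset 25 falls in char 8's range; it's byte 3 of E6 B3 98 = 0x98.

0x98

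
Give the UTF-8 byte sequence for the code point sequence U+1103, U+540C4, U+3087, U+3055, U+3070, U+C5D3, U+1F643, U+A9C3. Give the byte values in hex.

U+1103: 3-byte form → E1 84 83.
U+540C4: 4-byte form → F1 94 83 84.
U+3087: 3-byte form → E3 82 87.
U+3055: 3-byte form → E3 81 95.
U+3070: 3-byte form → E3 81 B0.
U+C5D3: 3-byte form → EC 97 93.
U+1F643: 4-byte form → F0 9F 99 83.
U+A9C3: 3-byte form → EA A7 83.
Concatenated (26 bytes): E1 84 83 F1 94 83 84 E3 82 87 E3 81 95 E3 81 B0 EC 97 93 F0 9F 99 83 EA A7 83.

E1 84 83 F1 94 83 84 E3 82 87 E3 81 95 E3 81 B0 EC 97 93 F0 9F 99 83 EA A7 83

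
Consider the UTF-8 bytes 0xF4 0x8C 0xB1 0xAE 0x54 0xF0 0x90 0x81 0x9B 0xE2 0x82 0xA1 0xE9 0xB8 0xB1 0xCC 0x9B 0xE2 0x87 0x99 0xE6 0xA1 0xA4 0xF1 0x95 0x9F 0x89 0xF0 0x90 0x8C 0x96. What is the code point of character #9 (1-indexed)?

U+557C9

Offset 0: leading byte 0xF4 = 11110100 → 4-byte char #1 = F4 8C B1 AE.
Offset 4: leading byte 0x54 = 01010100 → 1-byte char #2 = 54.
Offset 5: leading byte 0xF0 = 11110000 → 4-byte char #3 = F0 90 81 9B.
Offset 9: leading byte 0xE2 = 11100010 → 3-byte char #4 = E2 82 A1.
Offset 12: leading byte 0xE9 = 11101001 → 3-byte char #5 = E9 B8 B1.
Offset 15: leading byte 0xCC = 11001100 → 2-byte char #6 = CC 9B.
Offset 17: leading byte 0xE2 = 11100010 → 3-byte char #7 = E2 87 99.
Offset 20: leading byte 0xE6 = 11100110 → 3-byte char #8 = E6 A1 A4.
Offset 23: leading byte 0xF1 = 11110001 → 4-byte char #9 = F1 95 9F 89.
Leading byte 0xF1 = 11110001 matches 11110xxx → 4-byte sequence.
Byte 1: 0xF1 = 11110001, payload 001 (3 bits).
Byte 2: 0x95 = 10010101 (10xxxxxx ✓), payload 010101.
Byte 3: 0x9F = 10011111 (10xxxxxx ✓), payload 011111.
Byte 4: 0x89 = 10001001 (10xxxxxx ✓), payload 001001.
Concatenate: 001010101011111001001 = 0x557C9 (21 bits → U+557C9).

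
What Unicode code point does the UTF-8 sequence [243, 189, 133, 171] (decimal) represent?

U+FD16B

Leading byte 0xF3 = 11110011 matches 11110xxx → 4-byte sequence.
Byte 1: 0xF3 = 11110011, payload 011 (3 bits).
Byte 2: 0xBD = 10111101 (10xxxxxx ✓), payload 111101.
Byte 3: 0x85 = 10000101 (10xxxxxx ✓), payload 000101.
Byte 4: 0xAB = 10101011 (10xxxxxx ✓), payload 101011.
Concatenate: 011111101000101101011 = 0xFD16B (21 bits → U+FD16B).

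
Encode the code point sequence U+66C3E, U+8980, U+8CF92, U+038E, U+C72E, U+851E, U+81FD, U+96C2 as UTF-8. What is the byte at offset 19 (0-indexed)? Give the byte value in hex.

U+66C3E → 4-byte form F1 A6 B0 BE at offsets 0–3.
U+8980 → 3-byte form E8 A6 80 at offsets 4–6.
U+8CF92 → 4-byte form F2 8C BE 92 at offsets 7–10.
U+038E → 2-byte form CE 8E at offsets 11–12.
U+C72E → 3-byte form EC 9C AE at offsets 13–15.
U+851E → 3-byte form E8 94 9E at offsets 16–18.
U+81FD → 3-byte form E8 87 BD at offsets 19–21.
Offset 19 falls in char 7's range; it's byte 1 of E8 87 BD = 0xE8.

0xE8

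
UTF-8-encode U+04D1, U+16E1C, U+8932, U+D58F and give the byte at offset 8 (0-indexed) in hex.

U+04D1 → 2-byte form D3 91 at offsets 0–1.
U+16E1C → 4-byte form F0 96 B8 9C at offsets 2–5.
U+8932 → 3-byte form E8 A4 B2 at offsets 6–8.
Offset 8 falls in char 3's range; it's byte 3 of E8 A4 B2 = 0xB2.

0xB2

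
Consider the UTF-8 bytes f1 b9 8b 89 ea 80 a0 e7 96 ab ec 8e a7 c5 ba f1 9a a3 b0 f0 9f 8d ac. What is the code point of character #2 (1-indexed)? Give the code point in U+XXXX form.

Offset 0: leading byte 0xF1 = 11110001 → 4-byte char #1 = F1 B9 8B 89.
Offset 4: leading byte 0xEA = 11101010 → 3-byte char #2 = EA 80 A0.
Leading byte 0xEA = 11101010 matches 1110xxxx → 3-byte sequence.
Byte 1: 0xEA = 11101010, payload 1010 (4 bits).
Byte 2: 0x80 = 10000000 (10xxxxxx ✓), payload 000000.
Byte 3: 0xA0 = 10100000 (10xxxxxx ✓), payload 100000.
Concatenate: 1010000000100000 = 0xA020 (16 bits → U+A020).

U+A020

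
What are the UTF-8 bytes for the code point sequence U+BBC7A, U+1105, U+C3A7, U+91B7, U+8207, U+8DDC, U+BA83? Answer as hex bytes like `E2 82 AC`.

U+BBC7A: 4-byte form → F2 BB B1 BA.
U+1105: 3-byte form → E1 84 85.
U+C3A7: 3-byte form → EC 8E A7.
U+91B7: 3-byte form → E9 86 B7.
U+8207: 3-byte form → E8 88 87.
U+8DDC: 3-byte form → E8 B7 9C.
U+BA83: 3-byte form → EB AA 83.
Concatenated (22 bytes): F2 BB B1 BA E1 84 85 EC 8E A7 E9 86 B7 E8 88 87 E8 B7 9C EB AA 83.

F2 BB B1 BA E1 84 85 EC 8E A7 E9 86 B7 E8 88 87 E8 B7 9C EB AA 83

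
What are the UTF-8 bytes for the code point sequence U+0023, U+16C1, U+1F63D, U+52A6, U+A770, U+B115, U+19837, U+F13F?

23 E1 9B 81 F0 9F 98 BD E5 8A A6 EA 9D B0 EB 84 95 F0 99 A0 B7 EF 84 BF

U+0023: 1-byte form → 23.
U+16C1: 3-byte form → E1 9B 81.
U+1F63D: 4-byte form → F0 9F 98 BD.
U+52A6: 3-byte form → E5 8A A6.
U+A770: 3-byte form → EA 9D B0.
U+B115: 3-byte form → EB 84 95.
U+19837: 4-byte form → F0 99 A0 B7.
U+F13F: 3-byte form → EF 84 BF.
Concatenated (24 bytes): 23 E1 9B 81 F0 9F 98 BD E5 8A A6 EA 9D B0 EB 84 95 F0 99 A0 B7 EF 84 BF.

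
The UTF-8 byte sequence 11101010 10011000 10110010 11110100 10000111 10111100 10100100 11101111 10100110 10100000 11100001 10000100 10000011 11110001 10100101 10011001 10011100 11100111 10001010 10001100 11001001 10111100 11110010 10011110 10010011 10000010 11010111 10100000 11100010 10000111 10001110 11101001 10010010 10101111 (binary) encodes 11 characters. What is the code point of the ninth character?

U+05E0

Offset 0: leading byte 0xEA = 11101010 → 3-byte char #1 = EA 98 B2.
Offset 3: leading byte 0xF4 = 11110100 → 4-byte char #2 = F4 87 BC A4.
Offset 7: leading byte 0xEF = 11101111 → 3-byte char #3 = EF A6 A0.
Offset 10: leading byte 0xE1 = 11100001 → 3-byte char #4 = E1 84 83.
Offset 13: leading byte 0xF1 = 11110001 → 4-byte char #5 = F1 A5 99 9C.
Offset 17: leading byte 0xE7 = 11100111 → 3-byte char #6 = E7 8A 8C.
Offset 20: leading byte 0xC9 = 11001001 → 2-byte char #7 = C9 BC.
Offset 22: leading byte 0xF2 = 11110010 → 4-byte char #8 = F2 9E 93 82.
Offset 26: leading byte 0xD7 = 11010111 → 2-byte char #9 = D7 A0.
Leading byte 0xD7 = 11010111 matches 110xxxxx → 2-byte sequence.
Byte 1: 0xD7 = 11010111, payload 10111 (5 bits).
Byte 2: 0xA0 = 10100000 (10xxxxxx ✓), payload 100000.
Concatenate: 10111100000 = 0x5E0 (11 bits → U+05E0).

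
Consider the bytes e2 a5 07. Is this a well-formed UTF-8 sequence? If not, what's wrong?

invalid (non-continuation byte where continuation expected)

Leading byte 0xE2 = 11100010 → 3-byte form.
Byte 3 is 0x07 = 00000111, which is not 10xxxxxx — expected a continuation byte.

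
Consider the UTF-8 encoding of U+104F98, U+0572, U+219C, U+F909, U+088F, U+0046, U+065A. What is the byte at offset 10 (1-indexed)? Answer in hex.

1-indexed offset 10 is 0-indexed offset 9.
U+104F98 → 4-byte form F4 84 BE 98 at offsets 0–3.
U+0572 → 2-byte form D5 B2 at offsets 4–5.
U+219C → 3-byte form E2 86 9C at offsets 6–8.
U+F909 → 3-byte form EF A4 89 at offsets 9–11.
Offset 9 falls in char 4's range; it's byte 1 of EF A4 89 = 0xEF.

0xEF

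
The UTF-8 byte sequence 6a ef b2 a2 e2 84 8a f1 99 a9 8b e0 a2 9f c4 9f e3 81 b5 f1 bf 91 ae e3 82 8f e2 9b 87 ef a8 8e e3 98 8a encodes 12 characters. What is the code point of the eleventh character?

Offset 0: leading byte 0x6A = 01101010 → 1-byte char #1 = 6A.
Offset 1: leading byte 0xEF = 11101111 → 3-byte char #2 = EF B2 A2.
Offset 4: leading byte 0xE2 = 11100010 → 3-byte char #3 = E2 84 8A.
Offset 7: leading byte 0xF1 = 11110001 → 4-byte char #4 = F1 99 A9 8B.
Offset 11: leading byte 0xE0 = 11100000 → 3-byte char #5 = E0 A2 9F.
Offset 14: leading byte 0xC4 = 11000100 → 2-byte char #6 = C4 9F.
Offset 16: leading byte 0xE3 = 11100011 → 3-byte char #7 = E3 81 B5.
Offset 19: leading byte 0xF1 = 11110001 → 4-byte char #8 = F1 BF 91 AE.
Offset 23: leading byte 0xE3 = 11100011 → 3-byte char #9 = E3 82 8F.
Offset 26: leading byte 0xE2 = 11100010 → 3-byte char #10 = E2 9B 87.
Offset 29: leading byte 0xEF = 11101111 → 3-byte char #11 = EF A8 8E.
Leading byte 0xEF = 11101111 matches 1110xxxx → 3-byte sequence.
Byte 1: 0xEF = 11101111, payload 1111 (4 bits).
Byte 2: 0xA8 = 10101000 (10xxxxxx ✓), payload 101000.
Byte 3: 0x8E = 10001110 (10xxxxxx ✓), payload 001110.
Concatenate: 1111101000001110 = 0xFA0E (16 bits → U+FA0E).

U+FA0E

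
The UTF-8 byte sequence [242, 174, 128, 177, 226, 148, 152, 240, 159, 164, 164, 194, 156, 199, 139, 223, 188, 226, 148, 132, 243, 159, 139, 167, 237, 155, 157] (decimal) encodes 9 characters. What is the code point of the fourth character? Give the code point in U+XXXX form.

Offset 0: leading byte 0xF2 = 11110010 → 4-byte char #1 = F2 AE 80 B1.
Offset 4: leading byte 0xE2 = 11100010 → 3-byte char #2 = E2 94 98.
Offset 7: leading byte 0xF0 = 11110000 → 4-byte char #3 = F0 9F A4 A4.
Offset 11: leading byte 0xC2 = 11000010 → 2-byte char #4 = C2 9C.
Leading byte 0xC2 = 11000010 matches 110xxxxx → 2-byte sequence.
Byte 1: 0xC2 = 11000010, payload 00010 (5 bits).
Byte 2: 0x9C = 10011100 (10xxxxxx ✓), payload 011100.
Concatenate: 00010011100 = 0x9C (11 bits → U+009C).

U+009C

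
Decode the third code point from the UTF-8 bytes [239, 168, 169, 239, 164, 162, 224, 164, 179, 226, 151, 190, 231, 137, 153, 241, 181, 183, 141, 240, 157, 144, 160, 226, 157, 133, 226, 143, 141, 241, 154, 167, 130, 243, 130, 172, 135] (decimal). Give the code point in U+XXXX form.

Offset 0: leading byte 0xEF = 11101111 → 3-byte char #1 = EF A8 A9.
Offset 3: leading byte 0xEF = 11101111 → 3-byte char #2 = EF A4 A2.
Offset 6: leading byte 0xE0 = 11100000 → 3-byte char #3 = E0 A4 B3.
Leading byte 0xE0 = 11100000 matches 1110xxxx → 3-byte sequence.
Byte 1: 0xE0 = 11100000, payload 0000 (4 bits).
Byte 2: 0xA4 = 10100100 (10xxxxxx ✓), payload 100100.
Byte 3: 0xB3 = 10110011 (10xxxxxx ✓), payload 110011.
Concatenate: 0000100100110011 = 0x933 (16 bits → U+0933).

U+0933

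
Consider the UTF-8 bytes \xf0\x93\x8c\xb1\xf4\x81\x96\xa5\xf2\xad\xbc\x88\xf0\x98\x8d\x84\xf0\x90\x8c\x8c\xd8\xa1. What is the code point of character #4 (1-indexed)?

Offset 0: leading byte 0xF0 = 11110000 → 4-byte char #1 = F0 93 8C B1.
Offset 4: leading byte 0xF4 = 11110100 → 4-byte char #2 = F4 81 96 A5.
Offset 8: leading byte 0xF2 = 11110010 → 4-byte char #3 = F2 AD BC 88.
Offset 12: leading byte 0xF0 = 11110000 → 4-byte char #4 = F0 98 8D 84.
Leading byte 0xF0 = 11110000 matches 11110xxx → 4-byte sequence.
Byte 1: 0xF0 = 11110000, payload 000 (3 bits).
Byte 2: 0x98 = 10011000 (10xxxxxx ✓), payload 011000.
Byte 3: 0x8D = 10001101 (10xxxxxx ✓), payload 001101.
Byte 4: 0x84 = 10000100 (10xxxxxx ✓), payload 000100.
Concatenate: 000011000001101000100 = 0x18344 (21 bits → U+18344).

U+18344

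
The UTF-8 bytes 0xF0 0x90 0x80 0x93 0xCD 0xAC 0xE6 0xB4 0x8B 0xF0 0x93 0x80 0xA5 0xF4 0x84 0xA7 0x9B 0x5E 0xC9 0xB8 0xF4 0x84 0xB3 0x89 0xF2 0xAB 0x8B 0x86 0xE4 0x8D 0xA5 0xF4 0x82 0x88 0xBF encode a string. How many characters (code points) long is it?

Byte at offset 0: 0xF0 = 11110000 → 4-byte char (#1). Advance 4.
Byte at offset 4: 0xCD = 11001101 → 2-byte char (#2). Advance 2.
Byte at offset 6: 0xE6 = 11100110 → 3-byte char (#3). Advance 3.
Byte at offset 9: 0xF0 = 11110000 → 4-byte char (#4). Advance 4.
Byte at offset 13: 0xF4 = 11110100 → 4-byte char (#5). Advance 4.
Byte at offset 17: 0x5E = 01011110 → 1-byte char (#6). Advance 1.
Byte at offset 18: 0xC9 = 11001001 → 2-byte char (#7). Advance 2.
Byte at offset 20: 0xF4 = 11110100 → 4-byte char (#8). Advance 4.
Byte at offset 24: 0xF2 = 11110010 → 4-byte char (#9). Advance 4.
Byte at offset 28: 0xE4 = 11100100 → 3-byte char (#10). Advance 3.
Byte at offset 31: 0xF4 = 11110100 → 4-byte char (#11). Advance 4.
Reached end at offset 35 after 11 code points.

11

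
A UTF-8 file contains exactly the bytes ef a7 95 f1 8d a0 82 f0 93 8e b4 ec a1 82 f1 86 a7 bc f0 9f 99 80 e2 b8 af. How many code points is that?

7

Byte at offset 0: 0xEF = 11101111 → 3-byte char (#1). Advance 3.
Byte at offset 3: 0xF1 = 11110001 → 4-byte char (#2). Advance 4.
Byte at offset 7: 0xF0 = 11110000 → 4-byte char (#3). Advance 4.
Byte at offset 11: 0xEC = 11101100 → 3-byte char (#4). Advance 3.
Byte at offset 14: 0xF1 = 11110001 → 4-byte char (#5). Advance 4.
Byte at offset 18: 0xF0 = 11110000 → 4-byte char (#6). Advance 4.
Byte at offset 22: 0xE2 = 11100010 → 3-byte char (#7). Advance 3.
Reached end at offset 25 after 7 code points.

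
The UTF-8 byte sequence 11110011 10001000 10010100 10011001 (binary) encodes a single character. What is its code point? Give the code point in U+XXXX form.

Leading byte 0xF3 = 11110011 matches 11110xxx → 4-byte sequence.
Byte 1: 0xF3 = 11110011, payload 011 (3 bits).
Byte 2: 0x88 = 10001000 (10xxxxxx ✓), payload 001000.
Byte 3: 0x94 = 10010100 (10xxxxxx ✓), payload 010100.
Byte 4: 0x99 = 10011001 (10xxxxxx ✓), payload 011001.
Concatenate: 011001000010100011001 = 0xC8519 (21 bits → U+C8519).

U+C8519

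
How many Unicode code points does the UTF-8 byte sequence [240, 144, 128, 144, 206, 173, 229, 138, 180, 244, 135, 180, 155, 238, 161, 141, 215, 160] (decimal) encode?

Byte at offset 0: 0xF0 = 11110000 → 4-byte char (#1). Advance 4.
Byte at offset 4: 0xCE = 11001110 → 2-byte char (#2). Advance 2.
Byte at offset 6: 0xE5 = 11100101 → 3-byte char (#3). Advance 3.
Byte at offset 9: 0xF4 = 11110100 → 4-byte char (#4). Advance 4.
Byte at offset 13: 0xEE = 11101110 → 3-byte char (#5). Advance 3.
Byte at offset 16: 0xD7 = 11010111 → 2-byte char (#6). Advance 2.
Reached end at offset 18 after 6 code points.

6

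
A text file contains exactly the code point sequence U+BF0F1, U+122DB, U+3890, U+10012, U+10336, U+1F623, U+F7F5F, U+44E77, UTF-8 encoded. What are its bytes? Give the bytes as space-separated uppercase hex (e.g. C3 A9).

F2 BF 83 B1 F0 92 8B 9B E3 A2 90 F0 90 80 92 F0 90 8C B6 F0 9F 98 A3 F3 B7 BD 9F F1 84 B9 B7

U+BF0F1: 4-byte form → F2 BF 83 B1.
U+122DB: 4-byte form → F0 92 8B 9B.
U+3890: 3-byte form → E3 A2 90.
U+10012: 4-byte form → F0 90 80 92.
U+10336: 4-byte form → F0 90 8C B6.
U+1F623: 4-byte form → F0 9F 98 A3.
U+F7F5F: 4-byte form → F3 B7 BD 9F.
U+44E77: 4-byte form → F1 84 B9 B7.
Concatenated (31 bytes): F2 BF 83 B1 F0 92 8B 9B E3 A2 90 F0 90 80 92 F0 90 8C B6 F0 9F 98 A3 F3 B7 BD 9F F1 84 B9 B7.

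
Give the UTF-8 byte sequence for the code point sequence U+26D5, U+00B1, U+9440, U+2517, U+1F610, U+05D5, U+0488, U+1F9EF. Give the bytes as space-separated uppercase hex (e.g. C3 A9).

E2 9B 95 C2 B1 E9 91 80 E2 94 97 F0 9F 98 90 D7 95 D2 88 F0 9F A7 AF

U+26D5: 3-byte form → E2 9B 95.
U+00B1: 2-byte form → C2 B1.
U+9440: 3-byte form → E9 91 80.
U+2517: 3-byte form → E2 94 97.
U+1F610: 4-byte form → F0 9F 98 90.
U+05D5: 2-byte form → D7 95.
U+0488: 2-byte form → D2 88.
U+1F9EF: 4-byte form → F0 9F A7 AF.
Concatenated (23 bytes): E2 9B 95 C2 B1 E9 91 80 E2 94 97 F0 9F 98 90 D7 95 D2 88 F0 9F A7 AF.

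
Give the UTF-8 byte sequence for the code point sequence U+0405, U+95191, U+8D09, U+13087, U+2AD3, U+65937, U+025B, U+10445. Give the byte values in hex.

D0 85 F2 95 86 91 E8 B4 89 F0 93 82 87 E2 AB 93 F1 A5 A4 B7 C9 9B F0 90 91 85

U+0405: 2-byte form → D0 85.
U+95191: 4-byte form → F2 95 86 91.
U+8D09: 3-byte form → E8 B4 89.
U+13087: 4-byte form → F0 93 82 87.
U+2AD3: 3-byte form → E2 AB 93.
U+65937: 4-byte form → F1 A5 A4 B7.
U+025B: 2-byte form → C9 9B.
U+10445: 4-byte form → F0 90 91 85.
Concatenated (26 bytes): D0 85 F2 95 86 91 E8 B4 89 F0 93 82 87 E2 AB 93 F1 A5 A4 B7 C9 9B F0 90 91 85.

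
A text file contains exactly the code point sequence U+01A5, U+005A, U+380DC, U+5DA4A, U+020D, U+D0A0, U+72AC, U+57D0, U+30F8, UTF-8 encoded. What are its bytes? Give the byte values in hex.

C6 A5 5A F0 B8 83 9C F1 9D A9 8A C8 8D ED 82 A0 E7 8A AC E5 9F 90 E3 83 B8

U+01A5: 2-byte form → C6 A5.
U+005A: 1-byte form → 5A.
U+380DC: 4-byte form → F0 B8 83 9C.
U+5DA4A: 4-byte form → F1 9D A9 8A.
U+020D: 2-byte form → C8 8D.
U+D0A0: 3-byte form → ED 82 A0.
U+72AC: 3-byte form → E7 8A AC.
U+57D0: 3-byte form → E5 9F 90.
U+30F8: 3-byte form → E3 83 B8.
Concatenated (25 bytes): C6 A5 5A F0 B8 83 9C F1 9D A9 8A C8 8D ED 82 A0 E7 8A AC E5 9F 90 E3 83 B8.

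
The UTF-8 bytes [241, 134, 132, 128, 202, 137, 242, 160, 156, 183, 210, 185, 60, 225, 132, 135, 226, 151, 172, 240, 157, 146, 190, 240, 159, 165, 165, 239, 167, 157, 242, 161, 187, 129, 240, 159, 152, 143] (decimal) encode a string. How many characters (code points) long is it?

Byte at offset 0: 0xF1 = 11110001 → 4-byte char (#1). Advance 4.
Byte at offset 4: 0xCA = 11001010 → 2-byte char (#2). Advance 2.
Byte at offset 6: 0xF2 = 11110010 → 4-byte char (#3). Advance 4.
Byte at offset 10: 0xD2 = 11010010 → 2-byte char (#4). Advance 2.
Byte at offset 12: 0x3C = 00111100 → 1-byte char (#5). Advance 1.
Byte at offset 13: 0xE1 = 11100001 → 3-byte char (#6). Advance 3.
Byte at offset 16: 0xE2 = 11100010 → 3-byte char (#7). Advance 3.
Byte at offset 19: 0xF0 = 11110000 → 4-byte char (#8). Advance 4.
Byte at offset 23: 0xF0 = 11110000 → 4-byte char (#9). Advance 4.
Byte at offset 27: 0xEF = 11101111 → 3-byte char (#10). Advance 3.
Byte at offset 30: 0xF2 = 11110010 → 4-byte char (#11). Advance 4.
Byte at offset 34: 0xF0 = 11110000 → 4-byte char (#12). Advance 4.
Reached end at offset 38 after 12 code points.

12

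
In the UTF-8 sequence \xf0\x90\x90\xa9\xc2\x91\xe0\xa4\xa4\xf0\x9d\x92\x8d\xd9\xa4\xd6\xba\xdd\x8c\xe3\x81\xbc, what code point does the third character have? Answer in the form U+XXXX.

Offset 0: leading byte 0xF0 = 11110000 → 4-byte char #1 = F0 90 90 A9.
Offset 4: leading byte 0xC2 = 11000010 → 2-byte char #2 = C2 91.
Offset 6: leading byte 0xE0 = 11100000 → 3-byte char #3 = E0 A4 A4.
Leading byte 0xE0 = 11100000 matches 1110xxxx → 3-byte sequence.
Byte 1: 0xE0 = 11100000, payload 0000 (4 bits).
Byte 2: 0xA4 = 10100100 (10xxxxxx ✓), payload 100100.
Byte 3: 0xA4 = 10100100 (10xxxxxx ✓), payload 100100.
Concatenate: 0000100100100100 = 0x924 (16 bits → U+0924).

U+0924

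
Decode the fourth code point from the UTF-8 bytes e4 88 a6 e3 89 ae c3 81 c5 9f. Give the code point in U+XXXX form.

Offset 0: leading byte 0xE4 = 11100100 → 3-byte char #1 = E4 88 A6.
Offset 3: leading byte 0xE3 = 11100011 → 3-byte char #2 = E3 89 AE.
Offset 6: leading byte 0xC3 = 11000011 → 2-byte char #3 = C3 81.
Offset 8: leading byte 0xC5 = 11000101 → 2-byte char #4 = C5 9F.
Leading byte 0xC5 = 11000101 matches 110xxxxx → 2-byte sequence.
Byte 1: 0xC5 = 11000101, payload 00101 (5 bits).
Byte 2: 0x9F = 10011111 (10xxxxxx ✓), payload 011111.
Concatenate: 00101011111 = 0x15F (11 bits → U+015F).

U+015F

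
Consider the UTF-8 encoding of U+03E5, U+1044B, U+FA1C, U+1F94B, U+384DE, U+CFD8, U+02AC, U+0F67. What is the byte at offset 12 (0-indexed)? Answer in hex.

U+03E5 → 2-byte form CF A5 at offsets 0–1.
U+1044B → 4-byte form F0 90 91 8B at offsets 2–5.
U+FA1C → 3-byte form EF A8 9C at offsets 6–8.
U+1F94B → 4-byte form F0 9F A5 8B at offsets 9–12.
Offset 12 falls in char 4's range; it's byte 4 of F0 9F A5 8B = 0x8B.

0x8B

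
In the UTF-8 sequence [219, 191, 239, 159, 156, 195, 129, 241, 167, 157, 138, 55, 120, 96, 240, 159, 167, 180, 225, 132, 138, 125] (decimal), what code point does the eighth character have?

Offset 0: leading byte 0xDB = 11011011 → 2-byte char #1 = DB BF.
Offset 2: leading byte 0xEF = 11101111 → 3-byte char #2 = EF 9F 9C.
Offset 5: leading byte 0xC3 = 11000011 → 2-byte char #3 = C3 81.
Offset 7: leading byte 0xF1 = 11110001 → 4-byte char #4 = F1 A7 9D 8A.
Offset 11: leading byte 0x37 = 00110111 → 1-byte char #5 = 37.
Offset 12: leading byte 0x78 = 01111000 → 1-byte char #6 = 78.
Offset 13: leading byte 0x60 = 01100000 → 1-byte char #7 = 60.
Offset 14: leading byte 0xF0 = 11110000 → 4-byte char #8 = F0 9F A7 B4.
Leading byte 0xF0 = 11110000 matches 11110xxx → 4-byte sequence.
Byte 1: 0xF0 = 11110000, payload 000 (3 bits).
Byte 2: 0x9F = 10011111 (10xxxxxx ✓), payload 011111.
Byte 3: 0xA7 = 10100111 (10xxxxxx ✓), payload 100111.
Byte 4: 0xB4 = 10110100 (10xxxxxx ✓), payload 110100.
Concatenate: 000011111100111110100 = 0x1F9F4 (21 bits → U+1F9F4).

U+1F9F4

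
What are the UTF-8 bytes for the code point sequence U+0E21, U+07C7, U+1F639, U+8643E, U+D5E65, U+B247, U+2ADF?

U+0E21: 3-byte form → E0 B8 A1.
U+07C7: 2-byte form → DF 87.
U+1F639: 4-byte form → F0 9F 98 B9.
U+8643E: 4-byte form → F2 86 90 BE.
U+D5E65: 4-byte form → F3 95 B9 A5.
U+B247: 3-byte form → EB 89 87.
U+2ADF: 3-byte form → E2 AB 9F.
Concatenated (23 bytes): E0 B8 A1 DF 87 F0 9F 98 B9 F2 86 90 BE F3 95 B9 A5 EB 89 87 E2 AB 9F.

E0 B8 A1 DF 87 F0 9F 98 B9 F2 86 90 BE F3 95 B9 A5 EB 89 87 E2 AB 9F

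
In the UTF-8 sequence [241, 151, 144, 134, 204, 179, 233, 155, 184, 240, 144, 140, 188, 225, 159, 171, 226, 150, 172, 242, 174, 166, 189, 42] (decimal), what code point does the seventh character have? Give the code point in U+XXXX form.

U+AE9BD

Offset 0: leading byte 0xF1 = 11110001 → 4-byte char #1 = F1 97 90 86.
Offset 4: leading byte 0xCC = 11001100 → 2-byte char #2 = CC B3.
Offset 6: leading byte 0xE9 = 11101001 → 3-byte char #3 = E9 9B B8.
Offset 9: leading byte 0xF0 = 11110000 → 4-byte char #4 = F0 90 8C BC.
Offset 13: leading byte 0xE1 = 11100001 → 3-byte char #5 = E1 9F AB.
Offset 16: leading byte 0xE2 = 11100010 → 3-byte char #6 = E2 96 AC.
Offset 19: leading byte 0xF2 = 11110010 → 4-byte char #7 = F2 AE A6 BD.
Leading byte 0xF2 = 11110010 matches 11110xxx → 4-byte sequence.
Byte 1: 0xF2 = 11110010, payload 010 (3 bits).
Byte 2: 0xAE = 10101110 (10xxxxxx ✓), payload 101110.
Byte 3: 0xA6 = 10100110 (10xxxxxx ✓), payload 100110.
Byte 4: 0xBD = 10111101 (10xxxxxx ✓), payload 111101.
Concatenate: 010101110100110111101 = 0xAE9BD (21 bits → U+AE9BD).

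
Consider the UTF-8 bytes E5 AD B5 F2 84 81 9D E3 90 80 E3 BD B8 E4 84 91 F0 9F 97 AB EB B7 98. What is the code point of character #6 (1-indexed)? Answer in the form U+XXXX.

U+1F5EB

Offset 0: leading byte 0xE5 = 11100101 → 3-byte char #1 = E5 AD B5.
Offset 3: leading byte 0xF2 = 11110010 → 4-byte char #2 = F2 84 81 9D.
Offset 7: leading byte 0xE3 = 11100011 → 3-byte char #3 = E3 90 80.
Offset 10: leading byte 0xE3 = 11100011 → 3-byte char #4 = E3 BD B8.
Offset 13: leading byte 0xE4 = 11100100 → 3-byte char #5 = E4 84 91.
Offset 16: leading byte 0xF0 = 11110000 → 4-byte char #6 = F0 9F 97 AB.
Leading byte 0xF0 = 11110000 matches 11110xxx → 4-byte sequence.
Byte 1: 0xF0 = 11110000, payload 000 (3 bits).
Byte 2: 0x9F = 10011111 (10xxxxxx ✓), payload 011111.
Byte 3: 0x97 = 10010111 (10xxxxxx ✓), payload 010111.
Byte 4: 0xAB = 10101011 (10xxxxxx ✓), payload 101011.
Concatenate: 000011111010111101011 = 0x1F5EB (21 bits → U+1F5EB).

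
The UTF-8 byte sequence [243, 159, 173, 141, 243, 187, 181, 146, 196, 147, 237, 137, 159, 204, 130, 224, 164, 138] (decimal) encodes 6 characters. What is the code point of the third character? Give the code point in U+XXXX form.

Offset 0: leading byte 0xF3 = 11110011 → 4-byte char #1 = F3 9F AD 8D.
Offset 4: leading byte 0xF3 = 11110011 → 4-byte char #2 = F3 BB B5 92.
Offset 8: leading byte 0xC4 = 11000100 → 2-byte char #3 = C4 93.
Leading byte 0xC4 = 11000100 matches 110xxxxx → 2-byte sequence.
Byte 1: 0xC4 = 11000100, payload 00100 (5 bits).
Byte 2: 0x93 = 10010011 (10xxxxxx ✓), payload 010011.
Concatenate: 00100010011 = 0x113 (11 bits → U+0113).

U+0113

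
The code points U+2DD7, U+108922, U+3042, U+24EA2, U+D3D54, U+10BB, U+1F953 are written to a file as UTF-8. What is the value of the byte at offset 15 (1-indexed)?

0xF3

1-indexed offset 15 is 0-indexed offset 14.
U+2DD7 → 3-byte form E2 B7 97 at offsets 0–2.
U+108922 → 4-byte form F4 88 A4 A2 at offsets 3–6.
U+3042 → 3-byte form E3 81 82 at offsets 7–9.
U+24EA2 → 4-byte form F0 A4 BA A2 at offsets 10–13.
U+D3D54 → 4-byte form F3 93 B5 94 at offsets 14–17.
Offset 14 falls in char 5's range; it's byte 1 of F3 93 B5 94 = 0xF3.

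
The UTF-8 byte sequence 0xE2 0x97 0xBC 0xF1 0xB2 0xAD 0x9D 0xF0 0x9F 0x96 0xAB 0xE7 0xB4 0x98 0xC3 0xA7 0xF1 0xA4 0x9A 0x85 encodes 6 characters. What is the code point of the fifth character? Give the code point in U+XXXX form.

Offset 0: leading byte 0xE2 = 11100010 → 3-byte char #1 = E2 97 BC.
Offset 3: leading byte 0xF1 = 11110001 → 4-byte char #2 = F1 B2 AD 9D.
Offset 7: leading byte 0xF0 = 11110000 → 4-byte char #3 = F0 9F 96 AB.
Offset 11: leading byte 0xE7 = 11100111 → 3-byte char #4 = E7 B4 98.
Offset 14: leading byte 0xC3 = 11000011 → 2-byte char #5 = C3 A7.
Leading byte 0xC3 = 11000011 matches 110xxxxx → 2-byte sequence.
Byte 1: 0xC3 = 11000011, payload 00011 (5 bits).
Byte 2: 0xA7 = 10100111 (10xxxxxx ✓), payload 100111.
Concatenate: 00011100111 = 0xE7 (11 bits → U+00E7).

U+00E7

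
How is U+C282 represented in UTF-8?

EC 8A 82

U+C282 = 0xC282 = 49794 decimal. In range U+0800–U+FFFF → 3-byte form: 1110xxxx 10xxxxxx 10xxxxxx.
Binary (16 bits): 1100001010000010.
Split 4+6+6: 1100 | 001010 | 000010.
Byte 1: 11101100 = 0xEC.
Byte 2: 10001010 = 0x8A.
Byte 3: 10000010 = 0x82.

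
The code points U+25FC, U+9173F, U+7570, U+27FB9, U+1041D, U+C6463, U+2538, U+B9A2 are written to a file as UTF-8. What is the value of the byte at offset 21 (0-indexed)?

U+25FC → 3-byte form E2 97 BC at offsets 0–2.
U+9173F → 4-byte form F2 91 9C BF at offsets 3–6.
U+7570 → 3-byte form E7 95 B0 at offsets 7–9.
U+27FB9 → 4-byte form F0 A7 BE B9 at offsets 10–13.
U+1041D → 4-byte form F0 90 90 9D at offsets 14–17.
U+C6463 → 4-byte form F3 86 91 A3 at offsets 18–21.
Offset 21 falls in char 6's range; it's byte 4 of F3 86 91 A3 = 0xA3.

0xA3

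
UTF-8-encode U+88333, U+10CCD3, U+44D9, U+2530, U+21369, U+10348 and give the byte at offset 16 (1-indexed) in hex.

0xA1

1-indexed offset 16 is 0-indexed offset 15.
U+88333 → 4-byte form F2 88 8C B3 at offsets 0–3.
U+10CCD3 → 4-byte form F4 8C B3 93 at offsets 4–7.
U+44D9 → 3-byte form E4 93 99 at offsets 8–10.
U+2530 → 3-byte form E2 94 B0 at offsets 11–13.
U+21369 → 4-byte form F0 A1 8D A9 at offsets 14–17.
Offset 15 falls in char 5's range; it's byte 2 of F0 A1 8D A9 = 0xA1.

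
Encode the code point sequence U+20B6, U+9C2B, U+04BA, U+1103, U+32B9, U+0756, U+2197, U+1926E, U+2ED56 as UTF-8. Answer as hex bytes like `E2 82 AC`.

E2 82 B6 E9 B0 AB D2 BA E1 84 83 E3 8A B9 DD 96 E2 86 97 F0 99 89 AE F0 AE B5 96

U+20B6: 3-byte form → E2 82 B6.
U+9C2B: 3-byte form → E9 B0 AB.
U+04BA: 2-byte form → D2 BA.
U+1103: 3-byte form → E1 84 83.
U+32B9: 3-byte form → E3 8A B9.
U+0756: 2-byte form → DD 96.
U+2197: 3-byte form → E2 86 97.
U+1926E: 4-byte form → F0 99 89 AE.
U+2ED56: 4-byte form → F0 AE B5 96.
Concatenated (27 bytes): E2 82 B6 E9 B0 AB D2 BA E1 84 83 E3 8A B9 DD 96 E2 86 97 F0 99 89 AE F0 AE B5 96.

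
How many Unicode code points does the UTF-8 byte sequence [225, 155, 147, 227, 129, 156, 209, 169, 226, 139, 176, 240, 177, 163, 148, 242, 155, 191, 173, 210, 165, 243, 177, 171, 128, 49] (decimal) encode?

9

Byte at offset 0: 0xE1 = 11100001 → 3-byte char (#1). Advance 3.
Byte at offset 3: 0xE3 = 11100011 → 3-byte char (#2). Advance 3.
Byte at offset 6: 0xD1 = 11010001 → 2-byte char (#3). Advance 2.
Byte at offset 8: 0xE2 = 11100010 → 3-byte char (#4). Advance 3.
Byte at offset 11: 0xF0 = 11110000 → 4-byte char (#5). Advance 4.
Byte at offset 15: 0xF2 = 11110010 → 4-byte char (#6). Advance 4.
Byte at offset 19: 0xD2 = 11010010 → 2-byte char (#7). Advance 2.
Byte at offset 21: 0xF3 = 11110011 → 4-byte char (#8). Advance 4.
Byte at offset 25: 0x31 = 00110001 → 1-byte char (#9). Advance 1.
Reached end at offset 26 after 9 code points.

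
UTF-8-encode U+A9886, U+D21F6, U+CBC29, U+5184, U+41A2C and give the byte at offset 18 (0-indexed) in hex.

U+A9886 → 4-byte form F2 A9 A2 86 at offsets 0–3.
U+D21F6 → 4-byte form F3 92 87 B6 at offsets 4–7.
U+CBC29 → 4-byte form F3 8B B0 A9 at offsets 8–11.
U+5184 → 3-byte form E5 86 84 at offsets 12–14.
U+41A2C → 4-byte form F1 81 A8 AC at offsets 15–18.
Offset 18 falls in char 5's range; it's byte 4 of F1 81 A8 AC = 0xAC.

0xAC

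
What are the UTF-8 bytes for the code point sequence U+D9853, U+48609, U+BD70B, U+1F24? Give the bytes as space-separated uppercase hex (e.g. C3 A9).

U+D9853: 4-byte form → F3 99 A1 93.
U+48609: 4-byte form → F1 88 98 89.
U+BD70B: 4-byte form → F2 BD 9C 8B.
U+1F24: 3-byte form → E1 BC A4.
Concatenated (15 bytes): F3 99 A1 93 F1 88 98 89 F2 BD 9C 8B E1 BC A4.

F3 99 A1 93 F1 88 98 89 F2 BD 9C 8B E1 BC A4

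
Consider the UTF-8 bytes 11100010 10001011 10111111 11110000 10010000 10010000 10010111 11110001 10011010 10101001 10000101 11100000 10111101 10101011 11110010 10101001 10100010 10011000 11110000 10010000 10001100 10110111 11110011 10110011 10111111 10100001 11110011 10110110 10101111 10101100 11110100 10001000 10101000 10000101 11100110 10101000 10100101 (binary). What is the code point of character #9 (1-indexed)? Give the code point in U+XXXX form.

Offset 0: leading byte 0xE2 = 11100010 → 3-byte char #1 = E2 8B BF.
Offset 3: leading byte 0xF0 = 11110000 → 4-byte char #2 = F0 90 90 97.
Offset 7: leading byte 0xF1 = 11110001 → 4-byte char #3 = F1 9A A9 85.
Offset 11: leading byte 0xE0 = 11100000 → 3-byte char #4 = E0 BD AB.
Offset 14: leading byte 0xF2 = 11110010 → 4-byte char #5 = F2 A9 A2 98.
Offset 18: leading byte 0xF0 = 11110000 → 4-byte char #6 = F0 90 8C B7.
Offset 22: leading byte 0xF3 = 11110011 → 4-byte char #7 = F3 B3 BF A1.
Offset 26: leading byte 0xF3 = 11110011 → 4-byte char #8 = F3 B6 AF AC.
Offset 30: leading byte 0xF4 = 11110100 → 4-byte char #9 = F4 88 A8 85.
Leading byte 0xF4 = 11110100 matches 11110xxx → 4-byte sequence.
Byte 1: 0xF4 = 11110100, payload 100 (3 bits).
Byte 2: 0x88 = 10001000 (10xxxxxx ✓), payload 001000.
Byte 3: 0xA8 = 10101000 (10xxxxxx ✓), payload 101000.
Byte 4: 0x85 = 10000101 (10xxxxxx ✓), payload 000101.
Concatenate: 100001000101000000101 = 0x108A05 (21 bits → U+108A05).

U+108A05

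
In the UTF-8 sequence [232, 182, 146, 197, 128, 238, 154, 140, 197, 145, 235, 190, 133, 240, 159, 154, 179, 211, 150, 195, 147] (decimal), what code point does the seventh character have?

U+04D6

Offset 0: leading byte 0xE8 = 11101000 → 3-byte char #1 = E8 B6 92.
Offset 3: leading byte 0xC5 = 11000101 → 2-byte char #2 = C5 80.
Offset 5: leading byte 0xEE = 11101110 → 3-byte char #3 = EE 9A 8C.
Offset 8: leading byte 0xC5 = 11000101 → 2-byte char #4 = C5 91.
Offset 10: leading byte 0xEB = 11101011 → 3-byte char #5 = EB BE 85.
Offset 13: leading byte 0xF0 = 11110000 → 4-byte char #6 = F0 9F 9A B3.
Offset 17: leading byte 0xD3 = 11010011 → 2-byte char #7 = D3 96.
Leading byte 0xD3 = 11010011 matches 110xxxxx → 2-byte sequence.
Byte 1: 0xD3 = 11010011, payload 10011 (5 bits).
Byte 2: 0x96 = 10010110 (10xxxxxx ✓), payload 010110.
Concatenate: 10011010110 = 0x4D6 (11 bits → U+04D6).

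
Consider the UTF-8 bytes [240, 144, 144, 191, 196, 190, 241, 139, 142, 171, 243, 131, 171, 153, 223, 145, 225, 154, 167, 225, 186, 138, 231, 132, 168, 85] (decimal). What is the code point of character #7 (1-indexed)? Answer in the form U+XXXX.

Offset 0: leading byte 0xF0 = 11110000 → 4-byte char #1 = F0 90 90 BF.
Offset 4: leading byte 0xC4 = 11000100 → 2-byte char #2 = C4 BE.
Offset 6: leading byte 0xF1 = 11110001 → 4-byte char #3 = F1 8B 8E AB.
Offset 10: leading byte 0xF3 = 11110011 → 4-byte char #4 = F3 83 AB 99.
Offset 14: leading byte 0xDF = 11011111 → 2-byte char #5 = DF 91.
Offset 16: leading byte 0xE1 = 11100001 → 3-byte char #6 = E1 9A A7.
Offset 19: leading byte 0xE1 = 11100001 → 3-byte char #7 = E1 BA 8A.
Leading byte 0xE1 = 11100001 matches 1110xxxx → 3-byte sequence.
Byte 1: 0xE1 = 11100001, payload 0001 (4 bits).
Byte 2: 0xBA = 10111010 (10xxxxxx ✓), payload 111010.
Byte 3: 0x8A = 10001010 (10xxxxxx ✓), payload 001010.
Concatenate: 0001111010001010 = 0x1E8A (16 bits → U+1E8A).

U+1E8A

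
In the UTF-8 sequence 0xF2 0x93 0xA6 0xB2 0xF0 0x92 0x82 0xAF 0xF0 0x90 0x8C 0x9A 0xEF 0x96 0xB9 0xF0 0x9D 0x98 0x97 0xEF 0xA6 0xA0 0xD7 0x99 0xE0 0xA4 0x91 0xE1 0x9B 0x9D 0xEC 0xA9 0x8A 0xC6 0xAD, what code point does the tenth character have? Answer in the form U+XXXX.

Offset 0: leading byte 0xF2 = 11110010 → 4-byte char #1 = F2 93 A6 B2.
Offset 4: leading byte 0xF0 = 11110000 → 4-byte char #2 = F0 92 82 AF.
Offset 8: leading byte 0xF0 = 11110000 → 4-byte char #3 = F0 90 8C 9A.
Offset 12: leading byte 0xEF = 11101111 → 3-byte char #4 = EF 96 B9.
Offset 15: leading byte 0xF0 = 11110000 → 4-byte char #5 = F0 9D 98 97.
Offset 19: leading byte 0xEF = 11101111 → 3-byte char #6 = EF A6 A0.
Offset 22: leading byte 0xD7 = 11010111 → 2-byte char #7 = D7 99.
Offset 24: leading byte 0xE0 = 11100000 → 3-byte char #8 = E0 A4 91.
Offset 27: leading byte 0xE1 = 11100001 → 3-byte char #9 = E1 9B 9D.
Offset 30: leading byte 0xEC = 11101100 → 3-byte char #10 = EC A9 8A.
Leading byte 0xEC = 11101100 matches 1110xxxx → 3-byte sequence.
Byte 1: 0xEC = 11101100, payload 1100 (4 bits).
Byte 2: 0xA9 = 10101001 (10xxxxxx ✓), payload 101001.
Byte 3: 0x8A = 10001010 (10xxxxxx ✓), payload 001010.
Concatenate: 1100101001001010 = 0xCA4A (16 bits → U+CA4A).

U+CA4A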